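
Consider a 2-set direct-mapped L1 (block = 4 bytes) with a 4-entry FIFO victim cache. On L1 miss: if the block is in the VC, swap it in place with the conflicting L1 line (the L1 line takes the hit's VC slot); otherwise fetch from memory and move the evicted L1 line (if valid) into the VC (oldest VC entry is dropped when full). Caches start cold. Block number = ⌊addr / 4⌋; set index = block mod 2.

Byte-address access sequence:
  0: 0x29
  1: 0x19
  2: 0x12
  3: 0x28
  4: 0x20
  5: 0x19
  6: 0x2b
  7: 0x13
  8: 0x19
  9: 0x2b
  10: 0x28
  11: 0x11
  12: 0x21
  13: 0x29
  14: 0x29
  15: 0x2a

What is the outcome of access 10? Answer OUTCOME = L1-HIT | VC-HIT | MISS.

OUTCOME = L1-HIT

0: 0x29 (blk 10, set 0) → MISS  vc=[]
1: 0x19 (blk 6, set 0) → MISS  vc=[10]
2: 0x12 (blk 4, set 0) → MISS  vc=[10, 6]
3: 0x28 (blk 10, set 0) → VC-HIT  vc=[4, 6]
4: 0x20 (blk 8, set 0) → MISS  vc=[4, 6, 10]
5: 0x19 (blk 6, set 0) → VC-HIT  vc=[4, 8, 10]
6: 0x2b (blk 10, set 0) → VC-HIT  vc=[4, 8, 6]
7: 0x13 (blk 4, set 0) → VC-HIT  vc=[10, 8, 6]
8: 0x19 (blk 6, set 0) → VC-HIT  vc=[10, 8, 4]
9: 0x2b (blk 10, set 0) → VC-HIT  vc=[6, 8, 4]
10: 0x28 (blk 10, set 0) → L1-HIT  vc=[6, 8, 4]
11: 0x11 (blk 4, set 0) → VC-HIT  vc=[6, 8, 10]
12: 0x21 (blk 8, set 0) → VC-HIT  vc=[6, 4, 10]
13: 0x29 (blk 10, set 0) → VC-HIT  vc=[6, 4, 8]
14: 0x29 (blk 10, set 0) → L1-HIT  vc=[6, 4, 8]
15: 0x2a (blk 10, set 0) → L1-HIT  vc=[6, 4, 8]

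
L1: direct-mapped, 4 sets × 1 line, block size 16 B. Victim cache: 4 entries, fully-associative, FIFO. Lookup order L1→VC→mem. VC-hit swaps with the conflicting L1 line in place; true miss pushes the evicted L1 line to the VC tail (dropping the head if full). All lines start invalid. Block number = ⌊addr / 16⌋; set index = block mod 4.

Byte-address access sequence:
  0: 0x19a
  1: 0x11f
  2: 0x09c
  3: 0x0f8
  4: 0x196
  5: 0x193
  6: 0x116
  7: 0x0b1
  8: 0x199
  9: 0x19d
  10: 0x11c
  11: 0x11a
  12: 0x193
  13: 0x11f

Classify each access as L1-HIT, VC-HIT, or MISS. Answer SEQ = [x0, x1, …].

SEQ = [MISS, MISS, MISS, MISS, VC-HIT, L1-HIT, VC-HIT, MISS, VC-HIT, L1-HIT, VC-HIT, L1-HIT, VC-HIT, VC-HIT]

  [0] addr=0x19a blk=25 s=1: MISS | VC []
  [1] addr=0x11f blk=17 s=1: MISS | VC [25]
  [2] addr=0x9c blk=9 s=1: MISS | VC [25, 17]
  [3] addr=0xf8 blk=15 s=3: MISS | VC [25, 17]
  [4] addr=0x196 blk=25 s=1: VC-HIT | VC [9, 17]
  [5] addr=0x193 blk=25 s=1: L1-HIT | VC [9, 17]
  [6] addr=0x116 blk=17 s=1: VC-HIT | VC [9, 25]
  [7] addr=0xb1 blk=11 s=3: MISS | VC [9, 25, 15]
  [8] addr=0x199 blk=25 s=1: VC-HIT | VC [9, 17, 15]
  [9] addr=0x19d blk=25 s=1: L1-HIT | VC [9, 17, 15]
  [10] addr=0x11c blk=17 s=1: VC-HIT | VC [9, 25, 15]
  [11] addr=0x11a blk=17 s=1: L1-HIT | VC [9, 25, 15]
  [12] addr=0x193 blk=25 s=1: VC-HIT | VC [9, 17, 15]
  [13] addr=0x11f blk=17 s=1: VC-HIT | VC [9, 25, 15]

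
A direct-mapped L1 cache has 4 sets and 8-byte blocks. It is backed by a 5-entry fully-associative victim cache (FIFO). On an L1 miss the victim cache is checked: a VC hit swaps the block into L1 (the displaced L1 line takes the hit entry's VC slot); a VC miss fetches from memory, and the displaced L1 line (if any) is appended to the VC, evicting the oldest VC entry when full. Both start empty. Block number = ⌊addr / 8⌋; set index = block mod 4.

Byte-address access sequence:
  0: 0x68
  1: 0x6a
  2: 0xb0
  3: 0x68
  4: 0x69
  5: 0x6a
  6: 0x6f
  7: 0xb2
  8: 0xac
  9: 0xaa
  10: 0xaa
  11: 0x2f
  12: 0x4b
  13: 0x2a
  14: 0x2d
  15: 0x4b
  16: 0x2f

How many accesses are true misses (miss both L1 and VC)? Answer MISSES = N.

0: 0x68 (blk 13, set 1) → MISS  vc=[]
1: 0x6a (blk 13, set 1) → L1-HIT  vc=[]
2: 0xb0 (blk 22, set 2) → MISS  vc=[]
3: 0x68 (blk 13, set 1) → L1-HIT  vc=[]
4: 0x69 (blk 13, set 1) → L1-HIT  vc=[]
5: 0x6a (blk 13, set 1) → L1-HIT  vc=[]
6: 0x6f (blk 13, set 1) → L1-HIT  vc=[]
7: 0xb2 (blk 22, set 2) → L1-HIT  vc=[]
8: 0xac (blk 21, set 1) → MISS  vc=[13]
9: 0xaa (blk 21, set 1) → L1-HIT  vc=[13]
10: 0xaa (blk 21, set 1) → L1-HIT  vc=[13]
11: 0x2f (blk 5, set 1) → MISS  vc=[13, 21]
12: 0x4b (blk 9, set 1) → MISS  vc=[13, 21, 5]
13: 0x2a (blk 5, set 1) → VC-HIT  vc=[13, 21, 9]
14: 0x2d (blk 5, set 1) → L1-HIT  vc=[13, 21, 9]
15: 0x4b (blk 9, set 1) → VC-HIT  vc=[13, 21, 5]
16: 0x2f (blk 5, set 1) → VC-HIT  vc=[13, 21, 9]

MISSES = 5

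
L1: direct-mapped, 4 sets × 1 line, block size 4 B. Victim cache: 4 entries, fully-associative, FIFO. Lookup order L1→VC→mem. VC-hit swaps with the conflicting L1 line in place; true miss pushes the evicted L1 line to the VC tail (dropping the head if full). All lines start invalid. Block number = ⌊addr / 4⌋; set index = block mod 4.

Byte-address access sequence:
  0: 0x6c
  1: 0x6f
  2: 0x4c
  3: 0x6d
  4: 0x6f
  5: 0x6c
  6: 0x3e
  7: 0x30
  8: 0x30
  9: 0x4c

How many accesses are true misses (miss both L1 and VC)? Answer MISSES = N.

#0 0x6c→b27/s3 MISS; vc=[]
#1 0x6f→b27/s3 L1-HIT; vc=[]
#2 0x4c→b19/s3 MISS; vc=[27]
#3 0x6d→b27/s3 VC-HIT; vc=[19]
#4 0x6f→b27/s3 L1-HIT; vc=[19]
#5 0x6c→b27/s3 L1-HIT; vc=[19]
#6 0x3e→b15/s3 MISS; vc=[19,27]
#7 0x30→b12/s0 MISS; vc=[19,27]
#8 0x30→b12/s0 L1-HIT; vc=[19,27]
#9 0x4c→b19/s3 VC-HIT; vc=[15,27]

MISSES = 4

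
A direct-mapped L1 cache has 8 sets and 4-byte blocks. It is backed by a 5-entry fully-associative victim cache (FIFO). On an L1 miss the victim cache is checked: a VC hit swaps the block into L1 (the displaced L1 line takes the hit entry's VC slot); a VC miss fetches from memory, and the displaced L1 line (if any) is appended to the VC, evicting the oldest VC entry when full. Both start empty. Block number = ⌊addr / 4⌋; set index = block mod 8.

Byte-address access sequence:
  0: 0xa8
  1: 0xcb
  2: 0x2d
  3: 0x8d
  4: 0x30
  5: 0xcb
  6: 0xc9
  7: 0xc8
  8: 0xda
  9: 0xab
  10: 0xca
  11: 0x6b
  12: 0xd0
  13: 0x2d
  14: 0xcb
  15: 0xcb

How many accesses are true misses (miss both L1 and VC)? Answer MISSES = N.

  [0] addr=0xa8 blk=42 s=2: MISS | VC []
  [1] addr=0xcb blk=50 s=2: MISS | VC [42]
  [2] addr=0x2d blk=11 s=3: MISS | VC [42]
  [3] addr=0x8d blk=35 s=3: MISS | VC [42, 11]
  [4] addr=0x30 blk=12 s=4: MISS | VC [42, 11]
  [5] addr=0xcb blk=50 s=2: L1-HIT | VC [42, 11]
  [6] addr=0xc9 blk=50 s=2: L1-HIT | VC [42, 11]
  [7] addr=0xc8 blk=50 s=2: L1-HIT | VC [42, 11]
  [8] addr=0xda blk=54 s=6: MISS | VC [42, 11]
  [9] addr=0xab blk=42 s=2: VC-HIT | VC [50, 11]
  [10] addr=0xca blk=50 s=2: VC-HIT | VC [42, 11]
  [11] addr=0x6b blk=26 s=2: MISS | VC [42, 11, 50]
  [12] addr=0xd0 blk=52 s=4: MISS | VC [42, 11, 50, 12]
  [13] addr=0x2d blk=11 s=3: VC-HIT | VC [42, 35, 50, 12]
  [14] addr=0xcb blk=50 s=2: VC-HIT | VC [42, 35, 26, 12]
  [15] addr=0xcb blk=50 s=2: L1-HIT | VC [42, 35, 26, 12]

MISSES = 8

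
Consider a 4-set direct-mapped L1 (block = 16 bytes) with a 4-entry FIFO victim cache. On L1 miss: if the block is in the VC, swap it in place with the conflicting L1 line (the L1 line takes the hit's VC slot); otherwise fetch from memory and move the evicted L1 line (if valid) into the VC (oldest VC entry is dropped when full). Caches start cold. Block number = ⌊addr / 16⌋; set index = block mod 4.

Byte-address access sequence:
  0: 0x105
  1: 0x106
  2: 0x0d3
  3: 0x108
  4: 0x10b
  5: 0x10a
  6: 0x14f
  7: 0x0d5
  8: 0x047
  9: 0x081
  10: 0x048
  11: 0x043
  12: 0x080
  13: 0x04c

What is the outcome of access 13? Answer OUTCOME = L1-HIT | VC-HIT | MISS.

  [0] addr=0x105 blk=16 s=0: MISS | VC []
  [1] addr=0x106 blk=16 s=0: L1-HIT | VC []
  [2] addr=0xd3 blk=13 s=1: MISS | VC []
  [3] addr=0x108 blk=16 s=0: L1-HIT | VC []
  [4] addr=0x10b blk=16 s=0: L1-HIT | VC []
  [5] addr=0x10a blk=16 s=0: L1-HIT | VC []
  [6] addr=0x14f blk=20 s=0: MISS | VC [16]
  [7] addr=0xd5 blk=13 s=1: L1-HIT | VC [16]
  [8] addr=0x47 blk=4 s=0: MISS | VC [16, 20]
  [9] addr=0x81 blk=8 s=0: MISS | VC [16, 20, 4]
  [10] addr=0x48 blk=4 s=0: VC-HIT | VC [16, 20, 8]
  [11] addr=0x43 blk=4 s=0: L1-HIT | VC [16, 20, 8]
  [12] addr=0x80 blk=8 s=0: VC-HIT | VC [16, 20, 4]
  [13] addr=0x4c blk=4 s=0: VC-HIT | VC [16, 20, 8]

OUTCOME = VC-HIT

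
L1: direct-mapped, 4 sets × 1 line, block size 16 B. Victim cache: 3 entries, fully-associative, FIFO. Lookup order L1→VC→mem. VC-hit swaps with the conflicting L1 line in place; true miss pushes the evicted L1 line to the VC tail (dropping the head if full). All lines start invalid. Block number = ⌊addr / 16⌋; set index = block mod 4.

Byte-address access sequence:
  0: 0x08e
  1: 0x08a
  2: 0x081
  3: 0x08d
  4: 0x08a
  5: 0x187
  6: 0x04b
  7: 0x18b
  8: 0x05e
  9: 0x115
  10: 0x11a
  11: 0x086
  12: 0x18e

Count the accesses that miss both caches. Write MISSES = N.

  [0] addr=0x8e blk=8 s=0: MISS | VC []
  [1] addr=0x8a blk=8 s=0: L1-HIT | VC []
  [2] addr=0x81 blk=8 s=0: L1-HIT | VC []
  [3] addr=0x8d blk=8 s=0: L1-HIT | VC []
  [4] addr=0x8a blk=8 s=0: L1-HIT | VC []
  [5] addr=0x187 blk=24 s=0: MISS | VC [8]
  [6] addr=0x4b blk=4 s=0: MISS | VC [8, 24]
  [7] addr=0x18b blk=24 s=0: VC-HIT | VC [8, 4]
  [8] addr=0x5e blk=5 s=1: MISS | VC [8, 4]
  [9] addr=0x115 blk=17 s=1: MISS | VC [8, 4, 5]
  [10] addr=0x11a blk=17 s=1: L1-HIT | VC [8, 4, 5]
  [11] addr=0x86 blk=8 s=0: VC-HIT | VC [24, 4, 5]
  [12] addr=0x18e blk=24 s=0: VC-HIT | VC [8, 4, 5]

MISSES = 5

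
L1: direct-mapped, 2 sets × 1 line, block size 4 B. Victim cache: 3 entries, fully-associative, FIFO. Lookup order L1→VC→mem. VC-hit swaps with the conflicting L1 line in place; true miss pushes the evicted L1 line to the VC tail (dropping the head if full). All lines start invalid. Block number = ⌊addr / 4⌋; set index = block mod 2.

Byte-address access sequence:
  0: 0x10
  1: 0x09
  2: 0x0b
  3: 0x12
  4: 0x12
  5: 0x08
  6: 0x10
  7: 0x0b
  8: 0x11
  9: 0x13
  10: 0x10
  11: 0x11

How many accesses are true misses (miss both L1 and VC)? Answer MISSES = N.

#0 0x10→b4/s0 MISS; vc=[]
#1 0x9→b2/s0 MISS; vc=[4]
#2 0xb→b2/s0 L1-HIT; vc=[4]
#3 0x12→b4/s0 VC-HIT; vc=[2]
#4 0x12→b4/s0 L1-HIT; vc=[2]
#5 0x8→b2/s0 VC-HIT; vc=[4]
#6 0x10→b4/s0 VC-HIT; vc=[2]
#7 0xb→b2/s0 VC-HIT; vc=[4]
#8 0x11→b4/s0 VC-HIT; vc=[2]
#9 0x13→b4/s0 L1-HIT; vc=[2]
#10 0x10→b4/s0 L1-HIT; vc=[2]
#11 0x11→b4/s0 L1-HIT; vc=[2]

MISSES = 2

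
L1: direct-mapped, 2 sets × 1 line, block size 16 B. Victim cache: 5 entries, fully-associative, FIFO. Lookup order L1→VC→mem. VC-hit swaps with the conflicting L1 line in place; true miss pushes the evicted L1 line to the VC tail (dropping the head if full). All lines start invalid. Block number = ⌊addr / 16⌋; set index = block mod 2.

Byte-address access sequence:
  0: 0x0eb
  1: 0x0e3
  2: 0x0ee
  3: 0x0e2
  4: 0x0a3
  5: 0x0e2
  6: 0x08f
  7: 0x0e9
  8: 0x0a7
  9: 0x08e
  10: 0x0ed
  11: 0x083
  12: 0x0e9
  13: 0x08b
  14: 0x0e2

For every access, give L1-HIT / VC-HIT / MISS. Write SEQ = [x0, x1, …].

0: 0xeb (blk 14, set 0) → MISS  vc=[]
1: 0xe3 (blk 14, set 0) → L1-HIT  vc=[]
2: 0xee (blk 14, set 0) → L1-HIT  vc=[]
3: 0xe2 (blk 14, set 0) → L1-HIT  vc=[]
4: 0xa3 (blk 10, set 0) → MISS  vc=[14]
5: 0xe2 (blk 14, set 0) → VC-HIT  vc=[10]
6: 0x8f (blk 8, set 0) → MISS  vc=[10, 14]
7: 0xe9 (blk 14, set 0) → VC-HIT  vc=[10, 8]
8: 0xa7 (blk 10, set 0) → VC-HIT  vc=[14, 8]
9: 0x8e (blk 8, set 0) → VC-HIT  vc=[14, 10]
10: 0xed (blk 14, set 0) → VC-HIT  vc=[8, 10]
11: 0x83 (blk 8, set 0) → VC-HIT  vc=[14, 10]
12: 0xe9 (blk 14, set 0) → VC-HIT  vc=[8, 10]
13: 0x8b (blk 8, set 0) → VC-HIT  vc=[14, 10]
14: 0xe2 (blk 14, set 0) → VC-HIT  vc=[8, 10]

SEQ = [MISS, L1-HIT, L1-HIT, L1-HIT, MISS, VC-HIT, MISS, VC-HIT, VC-HIT, VC-HIT, VC-HIT, VC-HIT, VC-HIT, VC-HIT, VC-HIT]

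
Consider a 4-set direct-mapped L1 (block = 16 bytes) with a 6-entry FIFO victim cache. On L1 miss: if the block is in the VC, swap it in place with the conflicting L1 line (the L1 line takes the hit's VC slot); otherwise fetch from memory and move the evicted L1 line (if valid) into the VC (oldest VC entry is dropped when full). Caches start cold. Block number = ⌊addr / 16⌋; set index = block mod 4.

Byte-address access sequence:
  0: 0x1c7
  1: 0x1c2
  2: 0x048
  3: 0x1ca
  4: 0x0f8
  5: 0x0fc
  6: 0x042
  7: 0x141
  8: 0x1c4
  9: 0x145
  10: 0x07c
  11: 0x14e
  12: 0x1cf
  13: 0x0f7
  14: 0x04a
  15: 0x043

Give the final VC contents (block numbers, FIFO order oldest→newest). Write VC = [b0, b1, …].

VC = [20, 28, 7]

  [0] addr=0x1c7 blk=28 s=0: MISS | VC []
  [1] addr=0x1c2 blk=28 s=0: L1-HIT | VC []
  [2] addr=0x48 blk=4 s=0: MISS | VC [28]
  [3] addr=0x1ca blk=28 s=0: VC-HIT | VC [4]
  [4] addr=0xf8 blk=15 s=3: MISS | VC [4]
  [5] addr=0xfc blk=15 s=3: L1-HIT | VC [4]
  [6] addr=0x42 blk=4 s=0: VC-HIT | VC [28]
  [7] addr=0x141 blk=20 s=0: MISS | VC [28, 4]
  [8] addr=0x1c4 blk=28 s=0: VC-HIT | VC [20, 4]
  [9] addr=0x145 blk=20 s=0: VC-HIT | VC [28, 4]
  [10] addr=0x7c blk=7 s=3: MISS | VC [28, 4, 15]
  [11] addr=0x14e blk=20 s=0: L1-HIT | VC [28, 4, 15]
  [12] addr=0x1cf blk=28 s=0: VC-HIT | VC [20, 4, 15]
  [13] addr=0xf7 blk=15 s=3: VC-HIT | VC [20, 4, 7]
  [14] addr=0x4a blk=4 s=0: VC-HIT | VC [20, 28, 7]
  [15] addr=0x43 blk=4 s=0: L1-HIT | VC [20, 28, 7]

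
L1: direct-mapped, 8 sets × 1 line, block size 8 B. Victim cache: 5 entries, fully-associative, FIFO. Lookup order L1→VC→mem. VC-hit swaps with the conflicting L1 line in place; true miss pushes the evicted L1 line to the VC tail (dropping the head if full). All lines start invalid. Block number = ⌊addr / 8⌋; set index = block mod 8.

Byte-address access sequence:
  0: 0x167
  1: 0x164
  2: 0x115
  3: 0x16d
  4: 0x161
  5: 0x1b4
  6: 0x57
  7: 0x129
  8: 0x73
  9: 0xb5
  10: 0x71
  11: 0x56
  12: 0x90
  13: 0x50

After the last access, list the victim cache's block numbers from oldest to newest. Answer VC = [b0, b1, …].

0: 0x167 (blk 44, set 4) → MISS  vc=[]
1: 0x164 (blk 44, set 4) → L1-HIT  vc=[]
2: 0x115 (blk 34, set 2) → MISS  vc=[]
3: 0x16d (blk 45, set 5) → MISS  vc=[]
4: 0x161 (blk 44, set 4) → L1-HIT  vc=[]
5: 0x1b4 (blk 54, set 6) → MISS  vc=[]
6: 0x57 (blk 10, set 2) → MISS  vc=[34]
7: 0x129 (blk 37, set 5) → MISS  vc=[34, 45]
8: 0x73 (blk 14, set 6) → MISS  vc=[34, 45, 54]
9: 0xb5 (blk 22, set 6) → MISS  vc=[34, 45, 54, 14]
10: 0x71 (blk 14, set 6) → VC-HIT  vc=[34, 45, 54, 22]
11: 0x56 (blk 10, set 2) → L1-HIT  vc=[34, 45, 54, 22]
12: 0x90 (blk 18, set 2) → MISS  vc=[34, 45, 54, 22, 10]
13: 0x50 (blk 10, set 2) → VC-HIT  vc=[34, 45, 54, 22, 18]

VC = [34, 45, 54, 22, 18]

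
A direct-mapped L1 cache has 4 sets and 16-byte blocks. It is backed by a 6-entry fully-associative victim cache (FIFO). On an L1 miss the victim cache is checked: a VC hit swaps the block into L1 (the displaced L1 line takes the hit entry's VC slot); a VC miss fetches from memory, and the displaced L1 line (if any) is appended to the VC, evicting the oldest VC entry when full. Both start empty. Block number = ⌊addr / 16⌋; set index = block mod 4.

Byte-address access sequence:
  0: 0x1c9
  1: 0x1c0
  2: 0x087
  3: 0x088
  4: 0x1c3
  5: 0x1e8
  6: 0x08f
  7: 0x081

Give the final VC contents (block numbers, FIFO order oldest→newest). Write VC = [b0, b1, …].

VC = [28]

  [0] addr=0x1c9 blk=28 s=0: MISS | VC []
  [1] addr=0x1c0 blk=28 s=0: L1-HIT | VC []
  [2] addr=0x87 blk=8 s=0: MISS | VC [28]
  [3] addr=0x88 blk=8 s=0: L1-HIT | VC [28]
  [4] addr=0x1c3 blk=28 s=0: VC-HIT | VC [8]
  [5] addr=0x1e8 blk=30 s=2: MISS | VC [8]
  [6] addr=0x8f blk=8 s=0: VC-HIT | VC [28]
  [7] addr=0x81 blk=8 s=0: L1-HIT | VC [28]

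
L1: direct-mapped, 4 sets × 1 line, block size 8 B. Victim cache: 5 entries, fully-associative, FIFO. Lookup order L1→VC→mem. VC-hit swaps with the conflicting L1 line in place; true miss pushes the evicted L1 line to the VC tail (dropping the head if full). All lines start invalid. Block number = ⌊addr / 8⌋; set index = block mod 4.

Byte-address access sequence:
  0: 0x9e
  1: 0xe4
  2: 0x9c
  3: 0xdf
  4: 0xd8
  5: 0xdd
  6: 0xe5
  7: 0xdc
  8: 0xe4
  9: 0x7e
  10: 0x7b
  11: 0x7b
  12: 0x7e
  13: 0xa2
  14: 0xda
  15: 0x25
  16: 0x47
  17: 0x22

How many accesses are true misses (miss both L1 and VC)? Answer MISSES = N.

#0 0x9e→b19/s3 MISS; vc=[]
#1 0xe4→b28/s0 MISS; vc=[]
#2 0x9c→b19/s3 L1-HIT; vc=[]
#3 0xdf→b27/s3 MISS; vc=[19]
#4 0xd8→b27/s3 L1-HIT; vc=[19]
#5 0xdd→b27/s3 L1-HIT; vc=[19]
#6 0xe5→b28/s0 L1-HIT; vc=[19]
#7 0xdc→b27/s3 L1-HIT; vc=[19]
#8 0xe4→b28/s0 L1-HIT; vc=[19]
#9 0x7e→b15/s3 MISS; vc=[19,27]
#10 0x7b→b15/s3 L1-HIT; vc=[19,27]
#11 0x7b→b15/s3 L1-HIT; vc=[19,27]
#12 0x7e→b15/s3 L1-HIT; vc=[19,27]
#13 0xa2→b20/s0 MISS; vc=[19,27,28]
#14 0xda→b27/s3 VC-HIT; vc=[19,15,28]
#15 0x25→b4/s0 MISS; vc=[19,15,28,20]
#16 0x47→b8/s0 MISS; vc=[19,15,28,20,4]
#17 0x22→b4/s0 VC-HIT; vc=[19,15,28,20,8]

MISSES = 7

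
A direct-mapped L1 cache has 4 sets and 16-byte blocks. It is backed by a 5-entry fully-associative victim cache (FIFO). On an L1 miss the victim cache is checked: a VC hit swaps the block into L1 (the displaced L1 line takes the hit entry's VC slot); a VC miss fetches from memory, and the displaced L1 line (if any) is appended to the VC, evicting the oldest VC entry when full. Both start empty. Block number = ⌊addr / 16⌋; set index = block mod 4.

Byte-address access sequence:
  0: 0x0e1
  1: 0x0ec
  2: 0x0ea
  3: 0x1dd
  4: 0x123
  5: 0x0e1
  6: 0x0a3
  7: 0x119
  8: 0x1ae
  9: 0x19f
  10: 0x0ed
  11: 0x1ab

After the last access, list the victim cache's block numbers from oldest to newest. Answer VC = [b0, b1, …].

#0 0xe1→b14/s2 MISS; vc=[]
#1 0xec→b14/s2 L1-HIT; vc=[]
#2 0xea→b14/s2 L1-HIT; vc=[]
#3 0x1dd→b29/s1 MISS; vc=[]
#4 0x123→b18/s2 MISS; vc=[14]
#5 0xe1→b14/s2 VC-HIT; vc=[18]
#6 0xa3→b10/s2 MISS; vc=[18,14]
#7 0x119→b17/s1 MISS; vc=[18,14,29]
#8 0x1ae→b26/s2 MISS; vc=[18,14,29,10]
#9 0x19f→b25/s1 MISS; vc=[18,14,29,10,17]
#10 0xed→b14/s2 VC-HIT; vc=[18,26,29,10,17]
#11 0x1ab→b26/s2 VC-HIT; vc=[18,14,29,10,17]

VC = [18, 14, 29, 10, 17]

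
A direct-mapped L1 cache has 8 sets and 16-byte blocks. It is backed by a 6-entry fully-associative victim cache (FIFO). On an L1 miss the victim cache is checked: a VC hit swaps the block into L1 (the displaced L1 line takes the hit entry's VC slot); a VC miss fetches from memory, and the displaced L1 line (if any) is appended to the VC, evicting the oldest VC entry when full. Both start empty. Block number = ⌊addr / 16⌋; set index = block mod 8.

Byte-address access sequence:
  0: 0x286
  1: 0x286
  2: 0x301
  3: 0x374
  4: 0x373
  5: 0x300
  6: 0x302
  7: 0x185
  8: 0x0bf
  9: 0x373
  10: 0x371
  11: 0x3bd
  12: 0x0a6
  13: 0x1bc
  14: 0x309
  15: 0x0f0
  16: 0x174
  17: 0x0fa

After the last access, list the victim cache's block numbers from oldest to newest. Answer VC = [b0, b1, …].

#0 0x286→b40/s0 MISS; vc=[]
#1 0x286→b40/s0 L1-HIT; vc=[]
#2 0x301→b48/s0 MISS; vc=[40]
#3 0x374→b55/s7 MISS; vc=[40]
#4 0x373→b55/s7 L1-HIT; vc=[40]
#5 0x300→b48/s0 L1-HIT; vc=[40]
#6 0x302→b48/s0 L1-HIT; vc=[40]
#7 0x185→b24/s0 MISS; vc=[40,48]
#8 0xbf→b11/s3 MISS; vc=[40,48]
#9 0x373→b55/s7 L1-HIT; vc=[40,48]
#10 0x371→b55/s7 L1-HIT; vc=[40,48]
#11 0x3bd→b59/s3 MISS; vc=[40,48,11]
#12 0xa6→b10/s2 MISS; vc=[40,48,11]
#13 0x1bc→b27/s3 MISS; vc=[40,48,11,59]
#14 0x309→b48/s0 VC-HIT; vc=[40,24,11,59]
#15 0xf0→b15/s7 MISS; vc=[40,24,11,59,55]
#16 0x174→b23/s7 MISS; vc=[40,24,11,59,55,15]
#17 0xfa→b15/s7 VC-HIT; vc=[40,24,11,59,55,23]

VC = [40, 24, 11, 59, 55, 23]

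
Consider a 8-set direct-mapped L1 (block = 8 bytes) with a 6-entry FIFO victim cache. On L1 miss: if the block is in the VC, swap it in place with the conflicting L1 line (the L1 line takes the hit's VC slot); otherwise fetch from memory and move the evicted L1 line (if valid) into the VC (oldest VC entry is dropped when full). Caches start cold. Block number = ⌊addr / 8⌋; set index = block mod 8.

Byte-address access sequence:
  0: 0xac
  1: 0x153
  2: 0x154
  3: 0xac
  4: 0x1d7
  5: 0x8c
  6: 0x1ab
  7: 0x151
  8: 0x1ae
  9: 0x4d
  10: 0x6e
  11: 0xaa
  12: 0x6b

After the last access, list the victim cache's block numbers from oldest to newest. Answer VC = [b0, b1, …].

  [0] addr=0xac blk=21 s=5: MISS | VC []
  [1] addr=0x153 blk=42 s=2: MISS | VC []
  [2] addr=0x154 blk=42 s=2: L1-HIT | VC []
  [3] addr=0xac blk=21 s=5: L1-HIT | VC []
  [4] addr=0x1d7 blk=58 s=2: MISS | VC [42]
  [5] addr=0x8c blk=17 s=1: MISS | VC [42]
  [6] addr=0x1ab blk=53 s=5: MISS | VC [42, 21]
  [7] addr=0x151 blk=42 s=2: VC-HIT | VC [58, 21]
  [8] addr=0x1ae blk=53 s=5: L1-HIT | VC [58, 21]
  [9] addr=0x4d blk=9 s=1: MISS | VC [58, 21, 17]
  [10] addr=0x6e blk=13 s=5: MISS | VC [58, 21, 17, 53]
  [11] addr=0xaa blk=21 s=5: VC-HIT | VC [58, 13, 17, 53]
  [12] addr=0x6b blk=13 s=5: VC-HIT | VC [58, 21, 17, 53]

VC = [58, 21, 17, 53]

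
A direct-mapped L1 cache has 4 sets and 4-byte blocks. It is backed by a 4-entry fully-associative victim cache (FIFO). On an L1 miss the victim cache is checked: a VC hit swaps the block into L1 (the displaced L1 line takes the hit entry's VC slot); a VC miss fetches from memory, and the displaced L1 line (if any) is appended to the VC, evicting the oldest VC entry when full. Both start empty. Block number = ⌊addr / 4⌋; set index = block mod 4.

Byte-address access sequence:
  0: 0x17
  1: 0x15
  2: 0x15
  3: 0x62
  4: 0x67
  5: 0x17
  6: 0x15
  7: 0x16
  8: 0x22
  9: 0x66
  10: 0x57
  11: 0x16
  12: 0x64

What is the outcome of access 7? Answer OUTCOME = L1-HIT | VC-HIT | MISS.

OUTCOME = L1-HIT

  [0] addr=0x17 blk=5 s=1: MISS | VC []
  [1] addr=0x15 blk=5 s=1: L1-HIT | VC []
  [2] addr=0x15 blk=5 s=1: L1-HIT | VC []
  [3] addr=0x62 blk=24 s=0: MISS | VC []
  [4] addr=0x67 blk=25 s=1: MISS | VC [5]
  [5] addr=0x17 blk=5 s=1: VC-HIT | VC [25]
  [6] addr=0x15 blk=5 s=1: L1-HIT | VC [25]
  [7] addr=0x16 blk=5 s=1: L1-HIT | VC [25]
  [8] addr=0x22 blk=8 s=0: MISS | VC [25, 24]
  [9] addr=0x66 blk=25 s=1: VC-HIT | VC [5, 24]
  [10] addr=0x57 blk=21 s=1: MISS | VC [5, 24, 25]
  [11] addr=0x16 blk=5 s=1: VC-HIT | VC [21, 24, 25]
  [12] addr=0x64 blk=25 s=1: VC-HIT | VC [21, 24, 5]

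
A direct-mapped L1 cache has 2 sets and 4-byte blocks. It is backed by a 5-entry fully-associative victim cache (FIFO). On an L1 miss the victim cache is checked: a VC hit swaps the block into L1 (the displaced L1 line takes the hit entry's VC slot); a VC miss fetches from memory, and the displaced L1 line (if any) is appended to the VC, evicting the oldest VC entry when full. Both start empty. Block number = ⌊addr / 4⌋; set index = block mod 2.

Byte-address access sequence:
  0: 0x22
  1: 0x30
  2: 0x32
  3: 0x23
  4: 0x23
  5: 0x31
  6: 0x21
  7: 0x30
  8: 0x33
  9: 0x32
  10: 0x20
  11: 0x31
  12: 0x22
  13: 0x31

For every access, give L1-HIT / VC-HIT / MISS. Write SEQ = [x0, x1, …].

  [0] addr=0x22 blk=8 s=0: MISS | VC []
  [1] addr=0x30 blk=12 s=0: MISS | VC [8]
  [2] addr=0x32 blk=12 s=0: L1-HIT | VC [8]
  [3] addr=0x23 blk=8 s=0: VC-HIT | VC [12]
  [4] addr=0x23 blk=8 s=0: L1-HIT | VC [12]
  [5] addr=0x31 blk=12 s=0: VC-HIT | VC [8]
  [6] addr=0x21 blk=8 s=0: VC-HIT | VC [12]
  [7] addr=0x30 blk=12 s=0: VC-HIT | VC [8]
  [8] addr=0x33 blk=12 s=0: L1-HIT | VC [8]
  [9] addr=0x32 blk=12 s=0: L1-HIT | VC [8]
  [10] addr=0x20 blk=8 s=0: VC-HIT | VC [12]
  [11] addr=0x31 blk=12 s=0: VC-HIT | VC [8]
  [12] addr=0x22 blk=8 s=0: VC-HIT | VC [12]
  [13] addr=0x31 blk=12 s=0: VC-HIT | VC [8]

SEQ = [MISS, MISS, L1-HIT, VC-HIT, L1-HIT, VC-HIT, VC-HIT, VC-HIT, L1-HIT, L1-HIT, VC-HIT, VC-HIT, VC-HIT, VC-HIT]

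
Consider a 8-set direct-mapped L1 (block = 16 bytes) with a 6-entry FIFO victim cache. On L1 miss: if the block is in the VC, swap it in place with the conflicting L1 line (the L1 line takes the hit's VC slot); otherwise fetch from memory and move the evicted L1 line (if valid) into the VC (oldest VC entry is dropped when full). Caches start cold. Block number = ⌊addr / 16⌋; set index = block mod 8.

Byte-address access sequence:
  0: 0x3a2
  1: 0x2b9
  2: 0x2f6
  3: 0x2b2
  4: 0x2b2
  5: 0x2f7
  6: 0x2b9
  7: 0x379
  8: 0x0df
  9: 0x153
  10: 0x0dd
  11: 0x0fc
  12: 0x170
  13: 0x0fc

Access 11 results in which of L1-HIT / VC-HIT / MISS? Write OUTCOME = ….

0: 0x3a2 (blk 58, set 2) → MISS  vc=[]
1: 0x2b9 (blk 43, set 3) → MISS  vc=[]
2: 0x2f6 (blk 47, set 7) → MISS  vc=[]
3: 0x2b2 (blk 43, set 3) → L1-HIT  vc=[]
4: 0x2b2 (blk 43, set 3) → L1-HIT  vc=[]
5: 0x2f7 (blk 47, set 7) → L1-HIT  vc=[]
6: 0x2b9 (blk 43, set 3) → L1-HIT  vc=[]
7: 0x379 (blk 55, set 7) → MISS  vc=[47]
8: 0xdf (blk 13, set 5) → MISS  vc=[47]
9: 0x153 (blk 21, set 5) → MISS  vc=[47, 13]
10: 0xdd (blk 13, set 5) → VC-HIT  vc=[47, 21]
11: 0xfc (blk 15, set 7) → MISS  vc=[47, 21, 55]
12: 0x170 (blk 23, set 7) → MISS  vc=[47, 21, 55, 15]
13: 0xfc (blk 15, set 7) → VC-HIT  vc=[47, 21, 55, 23]

OUTCOME = MISS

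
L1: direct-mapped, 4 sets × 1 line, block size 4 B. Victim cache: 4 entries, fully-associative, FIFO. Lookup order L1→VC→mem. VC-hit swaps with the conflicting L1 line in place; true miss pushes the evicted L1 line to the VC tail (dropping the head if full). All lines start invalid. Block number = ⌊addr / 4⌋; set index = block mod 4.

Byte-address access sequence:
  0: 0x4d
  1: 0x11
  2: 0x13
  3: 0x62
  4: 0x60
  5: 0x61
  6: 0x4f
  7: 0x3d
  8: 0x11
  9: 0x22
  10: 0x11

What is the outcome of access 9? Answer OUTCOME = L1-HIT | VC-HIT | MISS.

0: 0x4d (blk 19, set 3) → MISS  vc=[]
1: 0x11 (blk 4, set 0) → MISS  vc=[]
2: 0x13 (blk 4, set 0) → L1-HIT  vc=[]
3: 0x62 (blk 24, set 0) → MISS  vc=[4]
4: 0x60 (blk 24, set 0) → L1-HIT  vc=[4]
5: 0x61 (blk 24, set 0) → L1-HIT  vc=[4]
6: 0x4f (blk 19, set 3) → L1-HIT  vc=[4]
7: 0x3d (blk 15, set 3) → MISS  vc=[4, 19]
8: 0x11 (blk 4, set 0) → VC-HIT  vc=[24, 19]
9: 0x22 (blk 8, set 0) → MISS  vc=[24, 19, 4]
10: 0x11 (blk 4, set 0) → VC-HIT  vc=[24, 19, 8]

OUTCOME = MISS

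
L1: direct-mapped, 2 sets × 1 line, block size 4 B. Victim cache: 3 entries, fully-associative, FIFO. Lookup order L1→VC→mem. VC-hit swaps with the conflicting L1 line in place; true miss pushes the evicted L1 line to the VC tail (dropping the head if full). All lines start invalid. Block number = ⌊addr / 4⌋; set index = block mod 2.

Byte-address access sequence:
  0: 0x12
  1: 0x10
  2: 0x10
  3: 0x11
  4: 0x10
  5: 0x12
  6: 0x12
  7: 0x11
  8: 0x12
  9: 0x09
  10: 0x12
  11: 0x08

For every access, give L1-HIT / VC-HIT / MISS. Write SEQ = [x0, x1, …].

0: 0x12 (blk 4, set 0) → MISS  vc=[]
1: 0x10 (blk 4, set 0) → L1-HIT  vc=[]
2: 0x10 (blk 4, set 0) → L1-HIT  vc=[]
3: 0x11 (blk 4, set 0) → L1-HIT  vc=[]
4: 0x10 (blk 4, set 0) → L1-HIT  vc=[]
5: 0x12 (blk 4, set 0) → L1-HIT  vc=[]
6: 0x12 (blk 4, set 0) → L1-HIT  vc=[]
7: 0x11 (blk 4, set 0) → L1-HIT  vc=[]
8: 0x12 (blk 4, set 0) → L1-HIT  vc=[]
9: 0x9 (blk 2, set 0) → MISS  vc=[4]
10: 0x12 (blk 4, set 0) → VC-HIT  vc=[2]
11: 0x8 (blk 2, set 0) → VC-HIT  vc=[4]

SEQ = [MISS, L1-HIT, L1-HIT, L1-HIT, L1-HIT, L1-HIT, L1-HIT, L1-HIT, L1-HIT, MISS, VC-HIT, VC-HIT]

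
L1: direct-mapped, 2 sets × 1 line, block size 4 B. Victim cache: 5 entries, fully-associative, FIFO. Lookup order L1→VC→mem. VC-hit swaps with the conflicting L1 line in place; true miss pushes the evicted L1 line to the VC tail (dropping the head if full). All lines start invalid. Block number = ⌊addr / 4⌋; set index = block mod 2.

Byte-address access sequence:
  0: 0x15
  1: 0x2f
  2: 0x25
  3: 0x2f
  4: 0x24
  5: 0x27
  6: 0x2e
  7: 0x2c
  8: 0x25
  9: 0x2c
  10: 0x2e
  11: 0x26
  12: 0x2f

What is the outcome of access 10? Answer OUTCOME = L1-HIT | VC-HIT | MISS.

#0 0x15→b5/s1 MISS; vc=[]
#1 0x2f→b11/s1 MISS; vc=[5]
#2 0x25→b9/s1 MISS; vc=[5,11]
#3 0x2f→b11/s1 VC-HIT; vc=[5,9]
#4 0x24→b9/s1 VC-HIT; vc=[5,11]
#5 0x27→b9/s1 L1-HIT; vc=[5,11]
#6 0x2e→b11/s1 VC-HIT; vc=[5,9]
#7 0x2c→b11/s1 L1-HIT; vc=[5,9]
#8 0x25→b9/s1 VC-HIT; vc=[5,11]
#9 0x2c→b11/s1 VC-HIT; vc=[5,9]
#10 0x2e→b11/s1 L1-HIT; vc=[5,9]
#11 0x26→b9/s1 VC-HIT; vc=[5,11]
#12 0x2f→b11/s1 VC-HIT; vc=[5,9]

OUTCOME = L1-HIT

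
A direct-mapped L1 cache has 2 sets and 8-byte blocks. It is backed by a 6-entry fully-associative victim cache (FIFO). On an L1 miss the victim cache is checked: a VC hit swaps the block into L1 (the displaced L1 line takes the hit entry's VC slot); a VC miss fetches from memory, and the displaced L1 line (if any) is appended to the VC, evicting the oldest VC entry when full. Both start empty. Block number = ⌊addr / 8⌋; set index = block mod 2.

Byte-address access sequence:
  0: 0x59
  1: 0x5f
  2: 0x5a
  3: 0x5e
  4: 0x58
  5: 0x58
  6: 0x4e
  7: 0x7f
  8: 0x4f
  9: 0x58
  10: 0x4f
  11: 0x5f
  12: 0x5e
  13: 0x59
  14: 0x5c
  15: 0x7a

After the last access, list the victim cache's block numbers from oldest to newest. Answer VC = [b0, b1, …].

VC = [9, 11]

0: 0x59 (blk 11, set 1) → MISS  vc=[]
1: 0x5f (blk 11, set 1) → L1-HIT  vc=[]
2: 0x5a (blk 11, set 1) → L1-HIT  vc=[]
3: 0x5e (blk 11, set 1) → L1-HIT  vc=[]
4: 0x58 (blk 11, set 1) → L1-HIT  vc=[]
5: 0x58 (blk 11, set 1) → L1-HIT  vc=[]
6: 0x4e (blk 9, set 1) → MISS  vc=[11]
7: 0x7f (blk 15, set 1) → MISS  vc=[11, 9]
8: 0x4f (blk 9, set 1) → VC-HIT  vc=[11, 15]
9: 0x58 (blk 11, set 1) → VC-HIT  vc=[9, 15]
10: 0x4f (blk 9, set 1) → VC-HIT  vc=[11, 15]
11: 0x5f (blk 11, set 1) → VC-HIT  vc=[9, 15]
12: 0x5e (blk 11, set 1) → L1-HIT  vc=[9, 15]
13: 0x59 (blk 11, set 1) → L1-HIT  vc=[9, 15]
14: 0x5c (blk 11, set 1) → L1-HIT  vc=[9, 15]
15: 0x7a (blk 15, set 1) → VC-HIT  vc=[9, 11]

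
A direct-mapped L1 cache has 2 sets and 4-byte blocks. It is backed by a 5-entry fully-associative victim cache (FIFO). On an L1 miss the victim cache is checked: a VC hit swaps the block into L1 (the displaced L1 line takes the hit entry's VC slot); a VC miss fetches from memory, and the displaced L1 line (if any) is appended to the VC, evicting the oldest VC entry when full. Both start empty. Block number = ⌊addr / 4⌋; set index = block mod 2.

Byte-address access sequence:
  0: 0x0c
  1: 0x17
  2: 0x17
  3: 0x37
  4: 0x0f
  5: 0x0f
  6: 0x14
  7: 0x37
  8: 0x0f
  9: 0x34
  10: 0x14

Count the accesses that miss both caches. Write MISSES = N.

MISSES = 3

  [0] addr=0xc blk=3 s=1: MISS | VC []
  [1] addr=0x17 blk=5 s=1: MISS | VC [3]
  [2] addr=0x17 blk=5 s=1: L1-HIT | VC [3]
  [3] addr=0x37 blk=13 s=1: MISS | VC [3, 5]
  [4] addr=0xf blk=3 s=1: VC-HIT | VC [13, 5]
  [5] addr=0xf blk=3 s=1: L1-HIT | VC [13, 5]
  [6] addr=0x14 blk=5 s=1: VC-HIT | VC [13, 3]
  [7] addr=0x37 blk=13 s=1: VC-HIT | VC [5, 3]
  [8] addr=0xf blk=3 s=1: VC-HIT | VC [5, 13]
  [9] addr=0x34 blk=13 s=1: VC-HIT | VC [5, 3]
  [10] addr=0x14 blk=5 s=1: VC-HIT | VC [13, 3]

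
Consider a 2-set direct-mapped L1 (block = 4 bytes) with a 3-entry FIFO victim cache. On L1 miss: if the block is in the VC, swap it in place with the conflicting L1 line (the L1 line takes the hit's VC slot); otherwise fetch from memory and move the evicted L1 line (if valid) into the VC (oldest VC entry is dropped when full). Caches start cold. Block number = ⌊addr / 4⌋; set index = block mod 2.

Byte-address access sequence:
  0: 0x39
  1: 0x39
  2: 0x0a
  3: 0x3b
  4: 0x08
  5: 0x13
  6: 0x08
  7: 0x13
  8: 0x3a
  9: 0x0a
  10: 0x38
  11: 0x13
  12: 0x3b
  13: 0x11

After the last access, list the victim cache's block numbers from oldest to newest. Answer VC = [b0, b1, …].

0: 0x39 (blk 14, set 0) → MISS  vc=[]
1: 0x39 (blk 14, set 0) → L1-HIT  vc=[]
2: 0xa (blk 2, set 0) → MISS  vc=[14]
3: 0x3b (blk 14, set 0) → VC-HIT  vc=[2]
4: 0x8 (blk 2, set 0) → VC-HIT  vc=[14]
5: 0x13 (blk 4, set 0) → MISS  vc=[14, 2]
6: 0x8 (blk 2, set 0) → VC-HIT  vc=[14, 4]
7: 0x13 (blk 4, set 0) → VC-HIT  vc=[14, 2]
8: 0x3a (blk 14, set 0) → VC-HIT  vc=[4, 2]
9: 0xa (blk 2, set 0) → VC-HIT  vc=[4, 14]
10: 0x38 (blk 14, set 0) → VC-HIT  vc=[4, 2]
11: 0x13 (blk 4, set 0) → VC-HIT  vc=[14, 2]
12: 0x3b (blk 14, set 0) → VC-HIT  vc=[4, 2]
13: 0x11 (blk 4, set 0) → VC-HIT  vc=[14, 2]

VC = [14, 2]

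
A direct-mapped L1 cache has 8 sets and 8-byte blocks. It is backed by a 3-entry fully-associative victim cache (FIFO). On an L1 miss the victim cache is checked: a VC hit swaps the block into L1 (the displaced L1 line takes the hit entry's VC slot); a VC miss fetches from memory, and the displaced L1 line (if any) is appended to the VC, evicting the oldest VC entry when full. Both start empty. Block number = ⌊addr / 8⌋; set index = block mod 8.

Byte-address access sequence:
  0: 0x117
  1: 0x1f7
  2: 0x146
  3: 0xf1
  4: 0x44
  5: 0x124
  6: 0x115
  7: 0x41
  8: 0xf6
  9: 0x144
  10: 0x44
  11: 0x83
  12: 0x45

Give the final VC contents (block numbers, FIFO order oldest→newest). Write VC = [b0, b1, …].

VC = [62, 40, 16]

#0 0x117→b34/s2 MISS; vc=[]
#1 0x1f7→b62/s6 MISS; vc=[]
#2 0x146→b40/s0 MISS; vc=[]
#3 0xf1→b30/s6 MISS; vc=[62]
#4 0x44→b8/s0 MISS; vc=[62,40]
#5 0x124→b36/s4 MISS; vc=[62,40]
#6 0x115→b34/s2 L1-HIT; vc=[62,40]
#7 0x41→b8/s0 L1-HIT; vc=[62,40]
#8 0xf6→b30/s6 L1-HIT; vc=[62,40]
#9 0x144→b40/s0 VC-HIT; vc=[62,8]
#10 0x44→b8/s0 VC-HIT; vc=[62,40]
#11 0x83→b16/s0 MISS; vc=[62,40,8]
#12 0x45→b8/s0 VC-HIT; vc=[62,40,16]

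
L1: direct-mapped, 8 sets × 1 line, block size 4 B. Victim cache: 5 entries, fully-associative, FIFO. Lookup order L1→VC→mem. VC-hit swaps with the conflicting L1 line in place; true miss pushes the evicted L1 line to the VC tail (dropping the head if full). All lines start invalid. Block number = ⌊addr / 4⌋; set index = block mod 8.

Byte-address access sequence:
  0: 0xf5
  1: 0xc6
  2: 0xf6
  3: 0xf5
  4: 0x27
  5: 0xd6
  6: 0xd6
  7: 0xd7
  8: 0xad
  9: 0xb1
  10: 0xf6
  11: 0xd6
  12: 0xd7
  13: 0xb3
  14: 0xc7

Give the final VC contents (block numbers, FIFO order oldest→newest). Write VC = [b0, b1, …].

VC = [9, 61]

0: 0xf5 (blk 61, set 5) → MISS  vc=[]
1: 0xc6 (blk 49, set 1) → MISS  vc=[]
2: 0xf6 (blk 61, set 5) → L1-HIT  vc=[]
3: 0xf5 (blk 61, set 5) → L1-HIT  vc=[]
4: 0x27 (blk 9, set 1) → MISS  vc=[49]
5: 0xd6 (blk 53, set 5) → MISS  vc=[49, 61]
6: 0xd6 (blk 53, set 5) → L1-HIT  vc=[49, 61]
7: 0xd7 (blk 53, set 5) → L1-HIT  vc=[49, 61]
8: 0xad (blk 43, set 3) → MISS  vc=[49, 61]
9: 0xb1 (blk 44, set 4) → MISS  vc=[49, 61]
10: 0xf6 (blk 61, set 5) → VC-HIT  vc=[49, 53]
11: 0xd6 (blk 53, set 5) → VC-HIT  vc=[49, 61]
12: 0xd7 (blk 53, set 5) → L1-HIT  vc=[49, 61]
13: 0xb3 (blk 44, set 4) → L1-HIT  vc=[49, 61]
14: 0xc7 (blk 49, set 1) → VC-HIT  vc=[9, 61]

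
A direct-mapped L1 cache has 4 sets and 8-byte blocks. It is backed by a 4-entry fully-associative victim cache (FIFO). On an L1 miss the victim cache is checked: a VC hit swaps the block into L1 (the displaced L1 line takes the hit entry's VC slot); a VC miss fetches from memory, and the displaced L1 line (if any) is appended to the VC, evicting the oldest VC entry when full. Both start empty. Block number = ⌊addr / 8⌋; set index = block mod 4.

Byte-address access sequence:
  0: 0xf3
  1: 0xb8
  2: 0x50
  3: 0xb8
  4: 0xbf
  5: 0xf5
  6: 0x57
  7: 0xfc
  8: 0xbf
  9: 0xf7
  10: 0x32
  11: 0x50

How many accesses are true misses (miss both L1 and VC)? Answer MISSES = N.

MISSES = 5

  [0] addr=0xf3 blk=30 s=2: MISS | VC []
  [1] addr=0xb8 blk=23 s=3: MISS | VC []
  [2] addr=0x50 blk=10 s=2: MISS | VC [30]
  [3] addr=0xb8 blk=23 s=3: L1-HIT | VC [30]
  [4] addr=0xbf blk=23 s=3: L1-HIT | VC [30]
  [5] addr=0xf5 blk=30 s=2: VC-HIT | VC [10]
  [6] addr=0x57 blk=10 s=2: VC-HIT | VC [30]
  [7] addr=0xfc blk=31 s=3: MISS | VC [30, 23]
  [8] addr=0xbf blk=23 s=3: VC-HIT | VC [30, 31]
  [9] addr=0xf7 blk=30 s=2: VC-HIT | VC [10, 31]
  [10] addr=0x32 blk=6 s=2: MISS | VC [10, 31, 30]
  [11] addr=0x50 blk=10 s=2: VC-HIT | VC [6, 31, 30]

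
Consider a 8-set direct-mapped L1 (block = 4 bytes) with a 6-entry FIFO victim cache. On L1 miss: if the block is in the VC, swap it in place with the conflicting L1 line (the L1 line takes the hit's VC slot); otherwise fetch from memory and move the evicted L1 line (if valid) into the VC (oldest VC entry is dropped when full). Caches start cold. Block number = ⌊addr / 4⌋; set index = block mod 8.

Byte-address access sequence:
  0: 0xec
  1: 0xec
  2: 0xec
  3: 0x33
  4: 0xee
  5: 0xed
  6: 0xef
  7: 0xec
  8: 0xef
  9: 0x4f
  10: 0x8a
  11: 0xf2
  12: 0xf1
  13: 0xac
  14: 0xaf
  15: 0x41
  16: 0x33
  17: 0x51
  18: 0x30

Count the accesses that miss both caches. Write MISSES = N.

MISSES = 8

  [0] addr=0xec blk=59 s=3: MISS | VC []
  [1] addr=0xec blk=59 s=3: L1-HIT | VC []
  [2] addr=0xec blk=59 s=3: L1-HIT | VC []
  [3] addr=0x33 blk=12 s=4: MISS | VC []
  [4] addr=0xee blk=59 s=3: L1-HIT | VC []
  [5] addr=0xed blk=59 s=3: L1-HIT | VC []
  [6] addr=0xef blk=59 s=3: L1-HIT | VC []
  [7] addr=0xec blk=59 s=3: L1-HIT | VC []
  [8] addr=0xef blk=59 s=3: L1-HIT | VC []
  [9] addr=0x4f blk=19 s=3: MISS | VC [59]
  [10] addr=0x8a blk=34 s=2: MISS | VC [59]
  [11] addr=0xf2 blk=60 s=4: MISS | VC [59, 12]
  [12] addr=0xf1 blk=60 s=4: L1-HIT | VC [59, 12]
  [13] addr=0xac blk=43 s=3: MISS | VC [59, 12, 19]
  [14] addr=0xaf blk=43 s=3: L1-HIT | VC [59, 12, 19]
  [15] addr=0x41 blk=16 s=0: MISS | VC [59, 12, 19]
  [16] addr=0x33 blk=12 s=4: VC-HIT | VC [59, 60, 19]
  [17] addr=0x51 blk=20 s=4: MISS | VC [59, 60, 19, 12]
  [18] addr=0x30 blk=12 s=4: VC-HIT | VC [59, 60, 19, 20]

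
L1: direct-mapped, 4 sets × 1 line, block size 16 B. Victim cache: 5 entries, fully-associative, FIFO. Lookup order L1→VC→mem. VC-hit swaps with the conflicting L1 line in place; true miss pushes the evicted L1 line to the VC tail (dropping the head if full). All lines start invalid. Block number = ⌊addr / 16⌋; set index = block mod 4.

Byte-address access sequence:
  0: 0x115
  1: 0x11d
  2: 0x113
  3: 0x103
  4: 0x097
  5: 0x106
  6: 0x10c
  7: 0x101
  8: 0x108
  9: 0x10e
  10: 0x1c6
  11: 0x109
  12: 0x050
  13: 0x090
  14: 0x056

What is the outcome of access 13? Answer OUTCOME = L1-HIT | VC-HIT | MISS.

OUTCOME = VC-HIT

0: 0x115 (blk 17, set 1) → MISS  vc=[]
1: 0x11d (blk 17, set 1) → L1-HIT  vc=[]
2: 0x113 (blk 17, set 1) → L1-HIT  vc=[]
3: 0x103 (blk 16, set 0) → MISS  vc=[]
4: 0x97 (blk 9, set 1) → MISS  vc=[17]
5: 0x106 (blk 16, set 0) → L1-HIT  vc=[17]
6: 0x10c (blk 16, set 0) → L1-HIT  vc=[17]
7: 0x101 (blk 16, set 0) → L1-HIT  vc=[17]
8: 0x108 (blk 16, set 0) → L1-HIT  vc=[17]
9: 0x10e (blk 16, set 0) → L1-HIT  vc=[17]
10: 0x1c6 (blk 28, set 0) → MISS  vc=[17, 16]
11: 0x109 (blk 16, set 0) → VC-HIT  vc=[17, 28]
12: 0x50 (blk 5, set 1) → MISS  vc=[17, 28, 9]
13: 0x90 (blk 9, set 1) → VC-HIT  vc=[17, 28, 5]
14: 0x56 (blk 5, set 1) → VC-HIT  vc=[17, 28, 9]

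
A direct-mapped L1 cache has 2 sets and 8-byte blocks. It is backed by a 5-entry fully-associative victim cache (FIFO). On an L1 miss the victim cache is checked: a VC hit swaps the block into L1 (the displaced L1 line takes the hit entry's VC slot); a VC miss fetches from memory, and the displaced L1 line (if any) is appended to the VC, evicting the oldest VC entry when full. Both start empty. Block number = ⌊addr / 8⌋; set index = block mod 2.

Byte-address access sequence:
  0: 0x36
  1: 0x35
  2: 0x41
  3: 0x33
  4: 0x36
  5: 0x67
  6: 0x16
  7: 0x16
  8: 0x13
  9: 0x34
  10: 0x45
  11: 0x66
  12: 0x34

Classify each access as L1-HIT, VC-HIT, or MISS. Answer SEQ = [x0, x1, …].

#0 0x36→b6/s0 MISS; vc=[]
#1 0x35→b6/s0 L1-HIT; vc=[]
#2 0x41→b8/s0 MISS; vc=[6]
#3 0x33→b6/s0 VC-HIT; vc=[8]
#4 0x36→b6/s0 L1-HIT; vc=[8]
#5 0x67→b12/s0 MISS; vc=[8,6]
#6 0x16→b2/s0 MISS; vc=[8,6,12]
#7 0x16→b2/s0 L1-HIT; vc=[8,6,12]
#8 0x13→b2/s0 L1-HIT; vc=[8,6,12]
#9 0x34→b6/s0 VC-HIT; vc=[8,2,12]
#10 0x45→b8/s0 VC-HIT; vc=[6,2,12]
#11 0x66→b12/s0 VC-HIT; vc=[6,2,8]
#12 0x34→b6/s0 VC-HIT; vc=[12,2,8]

SEQ = [MISS, L1-HIT, MISS, VC-HIT, L1-HIT, MISS, MISS, L1-HIT, L1-HIT, VC-HIT, VC-HIT, VC-HIT, VC-HIT]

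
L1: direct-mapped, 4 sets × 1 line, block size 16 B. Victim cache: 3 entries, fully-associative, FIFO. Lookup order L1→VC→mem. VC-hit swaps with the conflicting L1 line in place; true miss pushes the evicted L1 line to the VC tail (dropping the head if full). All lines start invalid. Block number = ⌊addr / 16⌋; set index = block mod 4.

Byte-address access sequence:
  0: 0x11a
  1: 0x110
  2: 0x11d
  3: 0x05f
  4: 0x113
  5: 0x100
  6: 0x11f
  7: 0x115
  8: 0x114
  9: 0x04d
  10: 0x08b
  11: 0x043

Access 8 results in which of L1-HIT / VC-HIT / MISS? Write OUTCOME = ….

#0 0x11a→b17/s1 MISS; vc=[]
#1 0x110→b17/s1 L1-HIT; vc=[]
#2 0x11d→b17/s1 L1-HIT; vc=[]
#3 0x5f→b5/s1 MISS; vc=[17]
#4 0x113→b17/s1 VC-HIT; vc=[5]
#5 0x100→b16/s0 MISS; vc=[5]
#6 0x11f→b17/s1 L1-HIT; vc=[5]
#7 0x115→b17/s1 L1-HIT; vc=[5]
#8 0x114→b17/s1 L1-HIT; vc=[5]
#9 0x4d→b4/s0 MISS; vc=[5,16]
#10 0x8b→b8/s0 MISS; vc=[5,16,4]
#11 0x43→b4/s0 VC-HIT; vc=[5,16,8]

OUTCOME = L1-HIT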